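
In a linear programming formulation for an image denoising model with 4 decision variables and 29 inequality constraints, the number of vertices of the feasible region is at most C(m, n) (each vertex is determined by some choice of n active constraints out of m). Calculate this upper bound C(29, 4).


Each vertex corresponds to some choice of n active constraints out of m, so the number of vertices is at most C(m, n) = m! / (n!(m-n)!).
m = 29, n = 4
Numerator: 29 * 28 * 27 * 26
Denominator: 4! = 24
C(29, 4) = 23751


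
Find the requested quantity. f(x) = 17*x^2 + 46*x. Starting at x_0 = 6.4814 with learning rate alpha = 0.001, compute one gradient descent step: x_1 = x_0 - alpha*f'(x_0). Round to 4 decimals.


We compute the gradient at x_0 and apply the update.
f'(x) = 34*x + 46
f'(6.4814) = 34*6.4814 + 46 = 266.3676
x_1 = 6.4814 - 0.001*266.3676 = 6.215


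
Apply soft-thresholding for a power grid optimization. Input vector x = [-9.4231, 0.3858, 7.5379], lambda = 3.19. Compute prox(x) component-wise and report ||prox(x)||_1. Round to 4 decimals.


Soft-thresholding with lambda = 3.19:
prox(-9.4231) = sign(-9.4231)*max(|-9.4231| - 3.19, 0) = -6.2331
prox(0.3858) = sign(0.3858)*max(|0.3858| - 3.19, 0) = 0.0
prox(7.5379) = sign(7.5379)*max(|7.5379| - 3.19, 0) = 4.3479
prox(x) = [-6.2331, 0.0, 4.3479]
||prox(x)||_1 = 6.2331 + 0.0 + 4.3479 = 10.581


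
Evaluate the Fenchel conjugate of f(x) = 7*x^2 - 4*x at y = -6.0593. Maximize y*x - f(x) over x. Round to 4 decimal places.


f*(y) = sup_x {y*x - a*x^2 - b*x} = sup_x {(y-b)*x - a*x^2}
FOC: (y - b) - 2a*x = 0 => x* = (y - b)/(2a)
x* = (-6.0593 + 4)/(2*7) = -0.1471
f*(-6.0593) = (y-b)^2/(4a) = (-6.0593 + 4)^2/(4*7)
= 4.2407/28 = 0.1515


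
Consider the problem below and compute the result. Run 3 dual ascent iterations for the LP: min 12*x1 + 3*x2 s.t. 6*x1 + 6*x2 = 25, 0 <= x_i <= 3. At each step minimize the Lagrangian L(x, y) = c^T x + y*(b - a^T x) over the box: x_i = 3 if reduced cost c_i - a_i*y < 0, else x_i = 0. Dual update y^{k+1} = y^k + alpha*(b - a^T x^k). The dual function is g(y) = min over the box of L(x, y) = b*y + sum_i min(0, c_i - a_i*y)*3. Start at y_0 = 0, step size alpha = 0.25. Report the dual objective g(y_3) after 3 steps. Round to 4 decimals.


Dual ascent for LP: min 12*x1 + 3*x2, 6*x1 + 6*x2 = 25, 0 <= x_i <= 3
Step 1: y^k = 0.0, reduced costs: (12.0, 3.0)
  x^k = (0.0, 0.0), subgradient = b - a^T x = 25.0
  y^{k+1} = 0.0 + 0.25*25.0 = 6.25
Step 2: y^k = 6.25, reduced costs: (-25.5, -34.5)
  x^k = (3.0, 3.0), subgradient = b - a^T x = -11.0
  y^{k+1} = 6.25 + 0.25*-11.0 = 3.5
Step 3: y^k = 3.5, reduced costs: (-9.0, -18.0)
  x^k = (3.0, 3.0), subgradient = b - a^T x = -11.0
  y^{k+1} = 3.5 + 0.25*-11.0 = 0.75
Dual objective at y_3 = 0.75: reduced costs (7.5, -1.5), box minimizer x = (0.0, 3.0)
g(y_3) = b*y + (c1 - a1*y)*x1 + (c2 - a2*y)*x2 = 25*0.75 + 7.5*0.0 + (-1.5)*3.0 = 18.75 + 0.0 - 4.5 = 14.25


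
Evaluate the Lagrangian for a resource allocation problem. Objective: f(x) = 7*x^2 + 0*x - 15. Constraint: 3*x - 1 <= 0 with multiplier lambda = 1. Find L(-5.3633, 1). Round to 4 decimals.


Step 1: Evaluate f(x).
f(-5.3633) = 7*(-5.3633)^2 + 0*(-5.3633) - 15 = 186.3549
Step 2: Evaluate g(x).
g(-5.3633) = 3*-5.3633 - 1 = -17.0899
Step 3: Compute Lagrangian.
L = 186.3549 + 1*-17.0899 = 169.265


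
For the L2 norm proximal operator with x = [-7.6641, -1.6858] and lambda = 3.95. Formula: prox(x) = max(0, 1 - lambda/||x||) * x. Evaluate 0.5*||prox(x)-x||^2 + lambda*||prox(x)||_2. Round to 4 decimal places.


Step 1: Compute ||x||.
||x|| = 7.8473
Step 2: Compute scaling factor.
scale = max(0, 1 - 3.95/7.8473) = 0.4966
Step 3: prox(x) = [-3.8063, -0.8372]
||prox(x)|| = 3.8973
Step 4: Proximal objective.
0.5*||prox-x||^2 = 7.8013
lambda*||prox|| = 15.3943
Total = 23.1956


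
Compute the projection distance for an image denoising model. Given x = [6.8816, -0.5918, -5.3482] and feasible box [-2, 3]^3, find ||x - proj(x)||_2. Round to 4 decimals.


Project each component onto [-2, 3].
clip(6.8816) = 3.0, clip(-0.5918) = -0.5918, clip(-5.3482) = -2.0
Projection = [3.0, -0.5918, -2.0]
Squared diffs: [15.0668, 0.0, 11.2104]
Distance = sqrt(26.2772) = 5.1261


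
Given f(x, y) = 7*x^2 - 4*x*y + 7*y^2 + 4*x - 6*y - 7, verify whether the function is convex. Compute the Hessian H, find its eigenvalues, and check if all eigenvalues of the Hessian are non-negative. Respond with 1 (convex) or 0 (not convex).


The Hessian of f(x,y) = 7*x^2 - 4*x*y + 7*y^2 + 4*x - 6*y - 7 is:
H = [[14, -4], [-4, 14]]
Trace = 14 + 14 = 28
Determinant = 14*14 - (-4)^2 = 180
Discriminant = (28)^2 - 4*180 = 64.0
Eigenvalues: lambda_1 = 10.0, lambda_2 = 18.0
The function is convex.

1


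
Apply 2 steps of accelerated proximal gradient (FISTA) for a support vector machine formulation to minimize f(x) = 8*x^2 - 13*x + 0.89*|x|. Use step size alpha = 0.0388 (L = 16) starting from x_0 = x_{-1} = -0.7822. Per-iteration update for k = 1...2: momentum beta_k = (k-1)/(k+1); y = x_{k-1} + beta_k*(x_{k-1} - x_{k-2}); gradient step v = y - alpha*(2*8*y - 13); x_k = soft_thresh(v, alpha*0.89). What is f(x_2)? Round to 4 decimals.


FISTA on f(x) = 8*x^2 - 13*x + 0.89*|x|
L = 16, alpha = 0.0388
Iteration 1: beta = 0.0, y = -0.7822 + 0.0*(-0.7822 + 0.7822) = -0.7822
  grad(y) = -25.5152, v = y - alpha*grad = 0.2078
  prox(v) = soft_thresh(0.2078, 0.0345) = 0.1733
Iteration 2: beta = 0.3333, y = 0.1733 + 0.3333*(0.1733 + 0.7822) = 0.4917
  grad(y) = -5.1321, v = y - alpha*grad = 0.6909
  prox(v) = soft_thresh(0.6909, 0.0345) = 0.6563
f(x_2) = 8*0.6563^2 - 13*0.6563 + 0.89*|0.6563| = -4.502


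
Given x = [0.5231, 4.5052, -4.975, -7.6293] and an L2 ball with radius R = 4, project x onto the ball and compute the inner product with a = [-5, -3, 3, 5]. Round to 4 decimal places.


Step 1: Compute ||x|| (intermediates to 6 decimals).
||x|| = sqrt(0.5231^2 + 4.5052^2 + (-4.975)^2 + (-7.6293)^2) = 10.174837
Step 2: Project.
Since ||x|| > R, scale = R/||x|| = 4/10.174837 = 0.393127, proj(x) = scale * x
proj(x) = [0.205645, 1.771116, -1.955807, -2.999284]
Step 3: Dot product.
a^T * proj(x) = -5*0.205645 - 3*1.771116 + 3*(-1.955807) + 5*(-2.999284) = -27.2054


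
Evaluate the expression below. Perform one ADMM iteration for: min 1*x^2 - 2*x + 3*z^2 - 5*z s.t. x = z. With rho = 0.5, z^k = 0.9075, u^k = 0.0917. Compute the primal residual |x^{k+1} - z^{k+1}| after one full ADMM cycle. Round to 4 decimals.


ADMM iteration with rho = 0.5, z^k = 0.9075, u^k = 0.0917
Step 1: x-update.
Minimize 1*x^2 - 2*x + (0.5/2)*(x - 0.9075 + 0.0917)^2
FOC: (2*1 + 0.5)*x = 2 + 0.5*(0.9075 - 0.0917)
x^{k+1} = 0.9632
Step 2: z-update.
Minimize 3*z^2 - 5*z + (0.5/2)*(0.9632 - z + 0.0917)^2
FOC: (2*3 + 0.5)*z = 5 + 0.5*(0.9632 + 0.0917)
z^{k+1} = 0.8504
Step 3: u-update.
u^{k+1} = 0.0917 + 0.9632 - 0.8504 = 0.2045
Step 4: Primal residual = |0.9632 - 0.8504| = 0.1128


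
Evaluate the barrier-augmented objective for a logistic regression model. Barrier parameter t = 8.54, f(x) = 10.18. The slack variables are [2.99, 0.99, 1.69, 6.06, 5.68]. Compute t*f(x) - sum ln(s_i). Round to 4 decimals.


Step 1: Compute log-barrier.
ln values: [1.0953, -0.0101, 0.5247, 1.8017, 1.737]
phi = -(1.0953 - 0.0101 + 0.5247 + 1.8017 + 1.737) = -5.1486
Step 2: Compute augmented objective.
t*f(x) = 8.54*10.18 = 86.9372
Total = 86.9372 - 5.1486 = 81.7886


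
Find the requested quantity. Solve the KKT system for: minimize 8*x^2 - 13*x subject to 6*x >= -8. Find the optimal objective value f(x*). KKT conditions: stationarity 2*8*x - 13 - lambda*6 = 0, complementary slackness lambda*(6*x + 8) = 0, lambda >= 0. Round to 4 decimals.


Step 1: Try lambda = 0 (constraint inactive).
Stationarity: 2*8*x - 13 = 0
x* = 13/(2*8) = 0.8125
Check constraint: 6*0.8125 = 4.875 >= -8 -- satisfied.
Step 2: Compute optimal value.
f(x*) = 8*0.8125^2 - 13*0.8125 = -5.2813


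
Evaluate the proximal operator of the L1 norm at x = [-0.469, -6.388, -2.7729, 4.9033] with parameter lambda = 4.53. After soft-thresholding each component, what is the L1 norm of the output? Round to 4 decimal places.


Soft-thresholding with lambda = 4.53:
prox(-0.469) = sign(-0.469)*max(|-0.469| - 4.53, 0) = 0.0
prox(-6.388) = sign(-6.388)*max(|-6.388| - 4.53, 0) = -1.858
prox(-2.7729) = sign(-2.7729)*max(|-2.7729| - 4.53, 0) = 0.0
prox(4.9033) = sign(4.9033)*max(|4.9033| - 4.53, 0) = 0.3733
prox(x) = [0.0, -1.858, 0.0, 0.3733]
||prox(x)||_1 = 0.0 + 1.858 + 0.0 + 0.3733 = 2.2313


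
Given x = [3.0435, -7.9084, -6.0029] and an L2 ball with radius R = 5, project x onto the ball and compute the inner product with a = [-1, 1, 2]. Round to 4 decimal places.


Step 1: Compute ||x|| (intermediates to 6 decimals).
||x|| = sqrt(3.0435^2 + (-7.9084)^2 + (-6.0029)^2) = 10.384628
Step 2: Project.
Since ||x|| > R, scale = R/||x|| = 5/10.384628 = 0.481481, proj(x) = scale * x
proj(x) = [1.465387, -3.807744, -2.890282]
Step 3: Dot product.
a^T * proj(x) = -1*1.465387 + 1*(-3.807744) + 2*(-2.890282) = -11.0537


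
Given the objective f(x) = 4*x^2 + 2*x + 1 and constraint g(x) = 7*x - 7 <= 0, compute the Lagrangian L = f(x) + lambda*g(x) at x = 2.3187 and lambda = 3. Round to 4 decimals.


Step 1: Evaluate f(x).
f(2.3187) = 4*2.3187^2 + 2*2.3187 + 1 = 27.1429
Step 2: Evaluate g(x).
g(2.3187) = 7*2.3187 - 7 = 9.2309
Step 3: Compute Lagrangian.
L = 27.1429 + 3*9.2309 = 54.8356


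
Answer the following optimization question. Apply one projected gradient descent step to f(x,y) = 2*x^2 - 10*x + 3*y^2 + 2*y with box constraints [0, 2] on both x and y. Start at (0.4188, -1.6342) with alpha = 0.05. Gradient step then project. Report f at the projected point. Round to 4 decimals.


Step 1: Compute gradient at (0.4188, -1.6342).
grad_x = 2*2*0.4188 - 10 = -8.3248
grad_y = 2*3*-1.6342 + 2 = -7.8052
Step 2: Gradient step.
x_raw = 0.4188 - 0.05*-8.3248 = 0.835
y_raw = -1.6342 - 0.05*-7.8052 = -1.2439
Step 3: Project onto [0, 2].
x_proj = clip(0.835) = 0.835
y_proj = clip(-1.2439) = 0.0
Step 4: Evaluate f.
f(0.835, 0.0) = -6.9558


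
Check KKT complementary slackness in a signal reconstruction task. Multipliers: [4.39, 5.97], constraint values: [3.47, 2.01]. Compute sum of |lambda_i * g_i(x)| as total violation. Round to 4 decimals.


KKT complementary slackness check:
lambda_1 * g_1 = 4.39 * 3.47 = 15.2333
lambda_2 * g_2 = 5.97 * 2.01 = 11.9997
Total violation = 15.2333 + 11.9997 = 27.233


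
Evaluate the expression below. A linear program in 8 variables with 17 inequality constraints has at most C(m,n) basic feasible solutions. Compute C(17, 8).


Each vertex corresponds to some choice of n active constraints out of m, so the number of vertices is at most C(m, n) = m! / (n!(m-n)!).
m = 17, n = 8
Numerator: 17 * 16 * 15 * 14 * 13 * 12 * 11 * 10
Denominator: 8! = 40320
C(17, 8) = 24310


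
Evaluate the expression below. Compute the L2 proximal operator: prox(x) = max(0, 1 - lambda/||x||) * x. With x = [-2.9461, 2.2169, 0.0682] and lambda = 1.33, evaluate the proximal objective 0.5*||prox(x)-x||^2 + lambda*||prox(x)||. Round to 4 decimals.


Step 1: Compute ||x||.
||x|| = 3.6877
Step 2: Compute scaling factor.
scale = max(0, 1 - 1.33/3.6877) = 0.6393
Step 3: prox(x) = [-1.8836, 1.4173, 0.0436]
||prox(x)|| = 2.3577
Step 4: Proximal objective.
0.5*||prox-x||^2 = 0.8845
lambda*||prox|| = 3.1357
Total = 4.0201


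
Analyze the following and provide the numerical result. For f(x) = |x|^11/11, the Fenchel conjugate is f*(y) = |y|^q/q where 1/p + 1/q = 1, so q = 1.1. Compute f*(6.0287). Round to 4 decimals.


The conjugate exponent q satisfies 1/p + 1/q = 1.
p = 11, so q = 11/(11 - 1) = 1.1
|y|^q = 6.0287^1.1 = 7.2152
f*(6.0287) = 7.2152 / 1.1 = 6.5592


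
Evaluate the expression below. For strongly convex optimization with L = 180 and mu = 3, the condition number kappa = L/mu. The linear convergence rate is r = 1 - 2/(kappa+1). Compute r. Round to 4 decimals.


Step 1: Compute the condition number.
kappa = L/mu = 180/3 = 60.0
Step 2: Compute the convergence rate.
r = 1 - 2/(kappa + 1) = 1 - 2*mu/(L + mu) = (L - mu)/(L + mu) = 177/183 = 0.9672


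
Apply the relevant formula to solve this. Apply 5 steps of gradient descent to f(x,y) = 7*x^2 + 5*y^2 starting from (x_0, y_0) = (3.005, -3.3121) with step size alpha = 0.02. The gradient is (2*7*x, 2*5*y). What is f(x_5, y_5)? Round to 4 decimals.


Gradient descent on f(x,y) = 7*x^2 + 5*y^2.
Starting point: (3.005, -3.3121), alpha = 0.02
Step 1: grad_x = 2*7*3.005 = 42.07, grad_y = 2*5*-3.3121 = -33.121
  x_1 = 3.005 - 0.02*42.07 = 2.1636
  y_1 = -3.3121 - 0.02*-33.121 = -2.6497
Step 2: grad_x = 2*7*2.1636 = 30.2904, grad_y = 2*5*-2.6497 = -26.4968
  x_2 = 2.1636 - 0.02*30.2904 = 1.5578
  y_2 = -2.6497 - 0.02*-26.4968 = -2.1197
Step 3: grad_x = 2*7*1.5578 = 21.8091, grad_y = 2*5*-2.1197 = -21.1974
  x_3 = 1.5578 - 0.02*21.8091 = 1.1216
  y_3 = -2.1197 - 0.02*-21.1974 = -1.6958
Step 4: grad_x = 2*7*1.1216 = 15.7025, grad_y = 2*5*-1.6958 = -16.958
  x_4 = 1.1216 - 0.02*15.7025 = 0.8076
  y_4 = -1.6958 - 0.02*-16.958 = -1.3566
Step 5: grad_x = 2*7*0.8076 = 11.3058, grad_y = 2*5*-1.3566 = -13.5664
  x_5 = 0.8076 - 0.02*11.3058 = 0.5814
  y_5 = -1.3566 - 0.02*-13.5664 = -1.0853
f(0.5814, -1.0853) = 7*0.5814^2 + 5*(-1.0853)^2 = 8.256


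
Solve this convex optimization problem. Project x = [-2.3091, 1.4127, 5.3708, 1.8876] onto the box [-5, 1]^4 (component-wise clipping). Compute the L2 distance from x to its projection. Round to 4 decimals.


Project each component onto [-5, 1].
clip(-2.3091) = -2.3091, clip(1.4127) = 1.0, clip(5.3708) = 1.0, clip(1.8876) = 1.0
Projection = [-2.3091, 1.0, 1.0, 1.0]
Squared diffs: [0.0, 0.1703, 19.1039, 0.7878]
Distance = sqrt(20.062) = 4.4791


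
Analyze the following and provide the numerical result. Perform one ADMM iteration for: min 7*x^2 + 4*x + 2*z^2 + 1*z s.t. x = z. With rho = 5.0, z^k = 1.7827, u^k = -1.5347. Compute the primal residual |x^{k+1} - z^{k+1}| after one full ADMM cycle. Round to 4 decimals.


ADMM iteration with rho = 5.0, z^k = 1.7827, u^k = -1.5347
Step 1: x-update.
Minimize 7*x^2 + 4*x + (5.0/2)*(x - 1.7827 - 1.5347)^2
FOC: (2*7 + 5.0)*x = -4 + 5.0*(1.7827 + 1.5347)
x^{k+1} = 0.6625
Step 2: z-update.
Minimize 2*z^2 + 1*z + (5.0/2)*(0.6625 - z - 1.5347)^2
FOC: (2*2 + 5.0)*z = -1 + 5.0*(0.6625 - 1.5347)
z^{k+1} = -0.5957
Step 3: u-update.
u^{k+1} = -1.5347 + 0.6625 + 0.5957 = -0.2765
Step 4: Primal residual = |0.6625 + 0.5957| = 1.2582


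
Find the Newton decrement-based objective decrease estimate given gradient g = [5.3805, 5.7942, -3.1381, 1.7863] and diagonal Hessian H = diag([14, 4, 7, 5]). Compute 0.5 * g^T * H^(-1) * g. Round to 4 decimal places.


Step 1: H is diagonal, so H^(-1) * g = [0.3843, 1.4486, -0.4483, 0.3573].
Step 2: g^T H^(-1) g = sum_i g_i^2 / H_ii
  = (5.3805)^2/14 + (5.7942)^2/4 + (-3.1381)^2/7 + (1.7863)^2/5
  = 2.0678 + 8.3932 + 1.4068 + 0.6382 = 12.506
Step 3: Objective decrease = 0.5 * g^T H^(-1) g = 6.253


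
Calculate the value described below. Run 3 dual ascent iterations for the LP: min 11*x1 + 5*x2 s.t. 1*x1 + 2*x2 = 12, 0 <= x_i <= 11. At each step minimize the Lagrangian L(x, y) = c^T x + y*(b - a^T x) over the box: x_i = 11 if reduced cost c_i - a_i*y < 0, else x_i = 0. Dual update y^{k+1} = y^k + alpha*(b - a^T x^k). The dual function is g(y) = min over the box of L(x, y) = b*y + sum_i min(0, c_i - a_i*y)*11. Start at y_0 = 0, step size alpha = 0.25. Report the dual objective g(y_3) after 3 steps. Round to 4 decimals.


Dual ascent for LP: min 11*x1 + 5*x2, 1*x1 + 2*x2 = 12, 0 <= x_i <= 11
Step 1: y^k = 0.0, reduced costs: (11.0, 5.0)
  x^k = (0.0, 0.0), subgradient = b - a^T x = 12.0
  y^{k+1} = 0.0 + 0.25*12.0 = 3.0
Step 2: y^k = 3.0, reduced costs: (8.0, -1.0)
  x^k = (0.0, 11.0), subgradient = b - a^T x = -10.0
  y^{k+1} = 3.0 + 0.25*-10.0 = 0.5
Step 3: y^k = 0.5, reduced costs: (10.5, 4.0)
  x^k = (0.0, 0.0), subgradient = b - a^T x = 12.0
  y^{k+1} = 0.5 + 0.25*12.0 = 3.5
Dual objective at y_3 = 3.5: reduced costs (7.5, -2.0), box minimizer x = (0.0, 11.0)
g(y_3) = b*y + (c1 - a1*y)*x1 + (c2 - a2*y)*x2 = 12*3.5 + 7.5*0.0 + (-2.0)*11.0 = 42.0 + 0.0 - 22.0 = 20.0


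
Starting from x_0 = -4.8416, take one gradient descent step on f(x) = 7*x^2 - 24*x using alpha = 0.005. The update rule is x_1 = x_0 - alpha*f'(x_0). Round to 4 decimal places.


We compute the gradient at x_0 and apply the update.
f'(x) = 14*x - 24
f'(-4.8416) = 14*-4.8416 - 24 = -91.7824
x_1 = -4.8416 - 0.005*-91.7824 = -4.3827


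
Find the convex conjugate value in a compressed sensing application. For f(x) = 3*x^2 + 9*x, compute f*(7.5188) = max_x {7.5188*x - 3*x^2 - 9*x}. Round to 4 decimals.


f*(y) = sup_x {y*x - a*x^2 - b*x} = sup_x {(y-b)*x - a*x^2}
FOC: (y - b) - 2a*x = 0 => x* = (y - b)/(2a)
x* = (7.5188 - 9)/(2*3) = -0.2469
f*(7.5188) = (y-b)^2/(4a) = (7.5188 - 9)^2/(4*3)
= 2.194/12 = 0.1828


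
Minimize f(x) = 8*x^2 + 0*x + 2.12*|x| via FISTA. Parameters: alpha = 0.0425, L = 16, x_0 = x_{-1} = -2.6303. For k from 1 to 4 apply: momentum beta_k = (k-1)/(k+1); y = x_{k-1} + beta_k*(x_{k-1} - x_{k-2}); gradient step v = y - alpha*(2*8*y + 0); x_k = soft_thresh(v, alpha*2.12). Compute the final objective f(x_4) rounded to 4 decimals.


FISTA on f(x) = 8*x^2 + 0*x + 2.12*|x|
L = 16, alpha = 0.0425
Iteration 1: beta = 0.0, y = -2.6303 + 0.0*(-2.6303 + 2.6303) = -2.6303
  grad(y) = -42.0848, v = y - alpha*grad = -0.8417
  prox(v) = soft_thresh(-0.8417, 0.0901) = -0.7516
Iteration 2: beta = 0.3333, y = -0.7516 + 0.3333*(-0.7516 + 2.6303) = -0.1254
  grad(y) = -2.0058, v = y - alpha*grad = -0.0401
  prox(v) = soft_thresh(-0.0401, 0.0901) = 0.0
Iteration 3: beta = 0.5, y = 0.0 + 0.5*(0.0 + 0.7516) = 0.3758
  grad(y) = 6.0128, v = y - alpha*grad = 0.1203
  prox(v) = soft_thresh(0.1203, 0.0901) = 0.0302
Iteration 4: beta = 0.6, y = 0.0302 + 0.6*(0.0302 - 0.0) = 0.0482
  grad(y) = 0.772, v = y - alpha*grad = 0.0154
  prox(v) = soft_thresh(0.0154, 0.0901) = 0.0
f(x_4) = 8*0.0^2 + 0*0.0 + 2.12*|0.0| = 0.0


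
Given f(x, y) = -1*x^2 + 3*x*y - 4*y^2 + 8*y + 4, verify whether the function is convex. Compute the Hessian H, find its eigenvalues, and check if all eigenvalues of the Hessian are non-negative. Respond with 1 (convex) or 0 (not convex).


The Hessian of f(x,y) = -1*x^2 + 3*x*y - 4*y^2 + 8*y + 4 is:
H = [[-2, 3], [3, -8]]
Trace = -2 - 8 = -10
Determinant = -2*-8 - (3)^2 = 7
Discriminant = (-10)^2 - 4*7 = 72.0
Eigenvalues: lambda_1 = -9.2426, lambda_2 = -0.7574
The function is not convex.

0


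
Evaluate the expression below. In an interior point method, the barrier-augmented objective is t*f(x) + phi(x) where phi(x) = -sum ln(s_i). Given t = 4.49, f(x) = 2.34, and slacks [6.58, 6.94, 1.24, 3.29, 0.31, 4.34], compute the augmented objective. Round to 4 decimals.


Step 1: Compute log-barrier.
ln values: [1.884, 1.9373, 0.2151, 1.1909, -1.1712, 1.4679]
phi = -(1.884 + 1.9373 + 0.2151 + 1.1909 - 1.1712 + 1.4679) = -5.524
Step 2: Compute augmented objective.
t*f(x) = 4.49*2.34 = 10.5066
Total = 10.5066 - 5.524 = 4.9826


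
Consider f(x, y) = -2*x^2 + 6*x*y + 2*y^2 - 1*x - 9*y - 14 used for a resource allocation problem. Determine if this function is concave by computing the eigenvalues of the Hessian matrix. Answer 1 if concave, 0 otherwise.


The Hessian of f(x,y) = -2*x^2 + 6*x*y + 2*y^2 - 1*x - 9*y - 14 is:
H = [[-4, 6], [6, 4]]
Trace = -4 + 4 = 0
Determinant = -4*4 - (6)^2 = -52
Discriminant = (0)^2 - 4*-52 = 208.0
Eigenvalues: lambda_1 = -7.2111, lambda_2 = 7.2111
The function is not concave.

0


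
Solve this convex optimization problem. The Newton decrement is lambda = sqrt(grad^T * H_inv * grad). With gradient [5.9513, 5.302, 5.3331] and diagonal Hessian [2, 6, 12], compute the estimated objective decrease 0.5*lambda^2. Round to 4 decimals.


Step 1: H is diagonal, so H^(-1) * g = [2.9757, 0.8837, 0.4444].
Step 2: g^T H^(-1) g = sum_i g_i^2 / H_ii
  = (5.9513)^2/2 + (5.302)^2/6 + (5.3331)^2/12
  = 17.709 + 4.6852 + 2.3702 = 24.7643
Step 3: Objective decrease = 0.5 * g^T H^(-1) g = 12.3822


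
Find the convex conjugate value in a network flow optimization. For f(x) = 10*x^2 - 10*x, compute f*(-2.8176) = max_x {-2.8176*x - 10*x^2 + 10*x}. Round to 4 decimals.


f*(y) = sup_x {y*x - a*x^2 - b*x} = sup_x {(y-b)*x - a*x^2}
FOC: (y - b) - 2a*x = 0 => x* = (y - b)/(2a)
x* = (-2.8176 + 10)/(2*10) = 0.3591
f*(-2.8176) = (y-b)^2/(4a) = (-2.8176 + 10)^2/(4*10)
= 51.5869/40 = 1.2897


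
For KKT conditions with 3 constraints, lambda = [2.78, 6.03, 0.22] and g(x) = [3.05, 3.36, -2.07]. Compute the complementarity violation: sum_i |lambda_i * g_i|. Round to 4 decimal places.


KKT complementary slackness check:
lambda_1 * g_1 = 2.78 * 3.05 = 8.479
lambda_2 * g_2 = 6.03 * 3.36 = 20.2608
lambda_3 * g_3 = 0.22 * -2.07 = -0.4554
Total violation = 8.479 + 20.2608 + 0.4554 = 29.1952


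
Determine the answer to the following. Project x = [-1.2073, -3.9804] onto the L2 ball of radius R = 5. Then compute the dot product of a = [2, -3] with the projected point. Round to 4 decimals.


Step 1: Compute ||x|| (intermediates to 6 decimals).
||x|| = sqrt((-1.2073)^2 + (-3.9804)^2) = 4.159466
Step 2: Project.
Since ||x|| <= R, proj = x (no scaling needed).
proj(x) = [-1.2073, -3.9804]
Step 3: Dot product.
a^T * proj(x) = 2*(-1.2073) - 3*(-3.9804) = 9.5266


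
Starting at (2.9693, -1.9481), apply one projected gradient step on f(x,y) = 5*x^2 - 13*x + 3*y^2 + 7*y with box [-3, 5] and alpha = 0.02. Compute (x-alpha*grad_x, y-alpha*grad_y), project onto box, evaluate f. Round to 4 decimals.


Step 1: Compute gradient at (2.9693, -1.9481).
grad_x = 2*5*2.9693 - 13 = 16.693
grad_y = 2*3*-1.9481 + 7 = -4.6886
Step 2: Gradient step.
x_raw = 2.9693 - 0.02*16.693 = 2.6354
y_raw = -1.9481 - 0.02*-4.6886 = -1.8543
Step 3: Project onto [-3, 5].
x_proj = clip(2.6354) = 2.6354
y_proj = clip(-1.8543) = -1.8543
Step 4: Evaluate f.
f(2.6354, -1.8543) = -2.1977


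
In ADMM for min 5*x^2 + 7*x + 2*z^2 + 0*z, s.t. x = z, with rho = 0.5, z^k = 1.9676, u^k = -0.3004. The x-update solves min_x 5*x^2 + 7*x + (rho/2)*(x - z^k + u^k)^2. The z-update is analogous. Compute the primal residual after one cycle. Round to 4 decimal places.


ADMM iteration with rho = 0.5, z^k = 1.9676, u^k = -0.3004
Step 1: x-update.
Minimize 5*x^2 + 7*x + (0.5/2)*(x - 1.9676 - 0.3004)^2
FOC: (2*5 + 0.5)*x = -7 + 0.5*(1.9676 + 0.3004)
x^{k+1} = -0.5587
Step 2: z-update.
Minimize 2*z^2 + 0*z + (0.5/2)*(-0.5587 - z - 0.3004)^2
FOC: (2*2 + 0.5)*z = 0 + 0.5*(-0.5587 - 0.3004)
z^{k+1} = -0.0955
Step 3: u-update.
u^{k+1} = -0.3004 - 0.5587 + 0.0955 = -0.7636
Step 4: Primal residual = |-0.5587 + 0.0955| = 0.4632


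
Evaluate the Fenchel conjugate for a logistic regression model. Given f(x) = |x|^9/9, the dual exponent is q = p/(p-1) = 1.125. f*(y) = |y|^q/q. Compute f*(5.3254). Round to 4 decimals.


The conjugate exponent q satisfies 1/p + 1/q = 1.
p = 9, so q = 9/(9 - 1) = 1.125
|y|^q = 5.3254^1.125 = 6.5637
f*(5.3254) = 6.5637 / 1.125 = 5.8344


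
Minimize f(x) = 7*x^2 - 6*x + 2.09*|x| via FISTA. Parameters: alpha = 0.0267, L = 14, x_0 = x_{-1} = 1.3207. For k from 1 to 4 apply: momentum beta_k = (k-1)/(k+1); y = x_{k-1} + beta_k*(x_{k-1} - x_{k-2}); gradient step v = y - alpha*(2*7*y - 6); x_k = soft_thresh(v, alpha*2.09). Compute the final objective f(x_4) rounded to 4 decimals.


FISTA on f(x) = 7*x^2 - 6*x + 2.09*|x|
L = 14, alpha = 0.0267
Iteration 1: beta = 0.0, y = 1.3207 + 0.0*(1.3207 - 1.3207) = 1.3207
  grad(y) = 12.4898, v = y - alpha*grad = 0.9872
  prox(v) = soft_thresh(0.9872, 0.0558) = 0.9314
Iteration 2: beta = 0.3333, y = 0.9314 + 0.3333*(0.9314 - 1.3207) = 0.8017
  grad(y) = 5.2232, v = y - alpha*grad = 0.6622
  prox(v) = soft_thresh(0.6622, 0.0558) = 0.6064
Iteration 3: beta = 0.5, y = 0.6064 + 0.5*(0.6064 - 0.9314) = 0.4439
  grad(y) = 0.2144, v = y - alpha*grad = 0.4382
  prox(v) = soft_thresh(0.4382, 0.0558) = 0.3824
Iteration 4: beta = 0.6, y = 0.3824 + 0.6*(0.3824 - 0.6064) = 0.2479
  grad(y) = -2.5289, v = y - alpha*grad = 0.3155
  prox(v) = soft_thresh(0.3155, 0.0558) = 0.2597
f(x_4) = 7*0.2597^2 - 6*0.2597 + 2.09*|0.2597| = -0.5433


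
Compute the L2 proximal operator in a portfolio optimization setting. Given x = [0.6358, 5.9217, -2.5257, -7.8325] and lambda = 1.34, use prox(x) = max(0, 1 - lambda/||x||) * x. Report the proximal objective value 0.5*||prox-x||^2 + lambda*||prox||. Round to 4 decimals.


Step 1: Compute ||x||.
||x|| = 10.1586
Step 2: Compute scaling factor.
scale = max(0, 1 - 1.34/10.1586) = 0.8681
Step 3: prox(x) = [0.5519, 5.1406, -2.1925, -6.7993]
||prox(x)|| = 8.8186
Step 4: Proximal objective.
0.5*||prox-x||^2 = 0.8978
lambda*||prox|| = 11.8169
Total = 12.7148


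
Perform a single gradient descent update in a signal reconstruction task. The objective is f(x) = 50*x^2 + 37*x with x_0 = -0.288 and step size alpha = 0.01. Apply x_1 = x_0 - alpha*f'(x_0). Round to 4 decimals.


We compute the gradient at x_0 and apply the update.
f'(x) = 100*x + 37
f'(-0.288) = 100*-0.288 + 37 = 8.2
x_1 = -0.288 - 0.01*8.2 = -0.37


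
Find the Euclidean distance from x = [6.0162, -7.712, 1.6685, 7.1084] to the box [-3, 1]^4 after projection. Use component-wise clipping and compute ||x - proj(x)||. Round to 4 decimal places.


Project each component onto [-3, 1].
clip(6.0162) = 1.0, clip(-7.712) = -3.0, clip(1.6685) = 1.0, clip(7.1084) = 1.0
Projection = [1.0, -3.0, 1.0, 1.0]
Squared diffs: [25.1623, 22.2029, 0.4469, 37.3126]
Distance = sqrt(85.1247) = 9.2263


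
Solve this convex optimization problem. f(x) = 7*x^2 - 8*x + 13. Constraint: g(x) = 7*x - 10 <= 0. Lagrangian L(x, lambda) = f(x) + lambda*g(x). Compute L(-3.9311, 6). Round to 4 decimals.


Step 1: Evaluate f(x).
f(-3.9311) = 7*(-3.9311)^2 - 8*(-3.9311) + 13 = 152.6236
Step 2: Evaluate g(x).
g(-3.9311) = 7*-3.9311 - 10 = -37.5177
Step 3: Compute Lagrangian.
L = 152.6236 + 6*-37.5177 = -72.4826


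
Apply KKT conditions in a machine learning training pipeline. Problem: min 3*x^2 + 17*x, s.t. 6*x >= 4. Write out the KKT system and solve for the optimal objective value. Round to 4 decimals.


Step 1: Try lambda = 0 (constraint inactive).
x_unc = -17/(2*3) = -2.8333
Check: 6*-2.8333 = -16.9998 < 4 -- violated!
Step 2: Constraint must be active: 6*x = 4
x* = 4/6 = 2/3 = 0.6667 (rounded; the exact value 2/3 is used below)
lambda = (2*3*(2/3) + 17)/6 = 3.5
Step 3: Compute optimal value.
f(x*) = 3*(2/3)^2 + 17*(2/3) = 12.6667


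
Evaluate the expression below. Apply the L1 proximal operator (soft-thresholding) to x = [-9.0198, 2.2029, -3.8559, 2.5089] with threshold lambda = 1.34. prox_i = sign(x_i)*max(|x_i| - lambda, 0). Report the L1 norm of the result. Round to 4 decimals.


Soft-thresholding with lambda = 1.34:
prox(-9.0198) = sign(-9.0198)*max(|-9.0198| - 1.34, 0) = -7.6798
prox(2.2029) = sign(2.2029)*max(|2.2029| - 1.34, 0) = 0.8629
prox(-3.8559) = sign(-3.8559)*max(|-3.8559| - 1.34, 0) = -2.5159
prox(2.5089) = sign(2.5089)*max(|2.5089| - 1.34, 0) = 1.1689
prox(x) = [-7.6798, 0.8629, -2.5159, 1.1689]
||prox(x)||_1 = 7.6798 + 0.8629 + 2.5159 + 1.1689 = 12.2275


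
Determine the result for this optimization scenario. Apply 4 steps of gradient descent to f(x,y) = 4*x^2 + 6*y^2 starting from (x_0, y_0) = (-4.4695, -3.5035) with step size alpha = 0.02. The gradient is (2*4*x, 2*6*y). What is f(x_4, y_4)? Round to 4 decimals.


Gradient descent on f(x,y) = 4*x^2 + 6*y^2.
Starting point: (-4.4695, -3.5035), alpha = 0.02
Step 1: grad_x = 2*4*-4.4695 = -35.756, grad_y = 2*6*-3.5035 = -42.042
  x_1 = -4.4695 - 0.02*-35.756 = -3.7544
  y_1 = -3.5035 - 0.02*-42.042 = -2.6627
Step 2: grad_x = 2*4*-3.7544 = -30.035, grad_y = 2*6*-2.6627 = -31.9519
  x_2 = -3.7544 - 0.02*-30.035 = -3.1537
  y_2 = -2.6627 - 0.02*-31.9519 = -2.0236
Step 3: grad_x = 2*4*-3.1537 = -25.2294, grad_y = 2*6*-2.0236 = -24.2835
  x_3 = -3.1537 - 0.02*-25.2294 = -2.6491
  y_3 = -2.0236 - 0.02*-24.2835 = -1.538
Step 4: grad_x = 2*4*-2.6491 = -21.1927, grad_y = 2*6*-1.538 = -18.4554
  x_4 = -2.6491 - 0.02*-21.1927 = -2.2252
  y_4 = -1.538 - 0.02*-18.4554 = -1.1688
f(-2.2252, -1.1688) = 4*(-2.2252)^2 + 6*(-1.1688)^2 = 28.0039


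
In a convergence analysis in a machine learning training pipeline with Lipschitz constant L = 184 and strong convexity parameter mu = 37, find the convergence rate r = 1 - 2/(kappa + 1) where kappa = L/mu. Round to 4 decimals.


Step 1: Compute the condition number.
kappa = L/mu = 184/37 = 4.973
Step 2: Compute the convergence rate.
r = 1 - 2/(kappa + 1) = 1 - 2*mu/(L + mu) = (L - mu)/(L + mu) = 147/221 = 0.6652


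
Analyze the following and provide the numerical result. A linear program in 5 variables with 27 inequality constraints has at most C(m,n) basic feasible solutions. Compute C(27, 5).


Each vertex corresponds to some choice of n active constraints out of m, so the number of vertices is at most C(m, n) = m! / (n!(m-n)!).
m = 27, n = 5
Numerator: 27 * 26 * 25 * 24 * 23
Denominator: 5! = 120
C(27, 5) = 80730


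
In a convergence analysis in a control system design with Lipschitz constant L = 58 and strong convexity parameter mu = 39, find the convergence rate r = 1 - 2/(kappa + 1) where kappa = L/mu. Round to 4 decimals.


Step 1: Compute the condition number.
kappa = L/mu = 58/39 = 1.4872
Step 2: Compute the convergence rate.
r = 1 - 2/(kappa + 1) = 1 - 2*mu/(L + mu) = (L - mu)/(L + mu) = 19/97 = 0.1959


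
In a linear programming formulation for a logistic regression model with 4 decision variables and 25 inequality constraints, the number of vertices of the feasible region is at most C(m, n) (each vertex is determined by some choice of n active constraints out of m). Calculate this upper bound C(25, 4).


Each vertex corresponds to some choice of n active constraints out of m, so the number of vertices is at most C(m, n) = m! / (n!(m-n)!).
m = 25, n = 4
Numerator: 25 * 24 * 23 * 22
Denominator: 4! = 24
C(25, 4) = 12650


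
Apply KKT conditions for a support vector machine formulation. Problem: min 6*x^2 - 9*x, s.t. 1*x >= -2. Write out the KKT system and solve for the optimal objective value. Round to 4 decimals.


Step 1: Try lambda = 0 (constraint inactive).
Stationarity: 2*6*x - 9 = 0
x* = 9/(2*6) = 0.75
Check constraint: 1*0.75 = 0.75 >= -2 -- satisfied.
Step 2: Compute optimal value.
f(x*) = 6*0.75^2 - 9*0.75 = -3.375


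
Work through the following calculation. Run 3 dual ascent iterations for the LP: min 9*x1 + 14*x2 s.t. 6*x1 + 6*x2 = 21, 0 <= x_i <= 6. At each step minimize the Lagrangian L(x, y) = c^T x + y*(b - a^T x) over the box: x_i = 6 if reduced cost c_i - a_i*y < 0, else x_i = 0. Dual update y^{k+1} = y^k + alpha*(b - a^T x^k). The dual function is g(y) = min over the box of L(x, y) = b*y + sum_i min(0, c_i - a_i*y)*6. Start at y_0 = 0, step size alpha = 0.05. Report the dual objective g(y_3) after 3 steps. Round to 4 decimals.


Dual ascent for LP: min 9*x1 + 14*x2, 6*x1 + 6*x2 = 21, 0 <= x_i <= 6
Step 1: y^k = 0.0, reduced costs: (9.0, 14.0)
  x^k = (0.0, 0.0), subgradient = b - a^T x = 21.0
  y^{k+1} = 0.0 + 0.05*21.0 = 1.05
Step 2: y^k = 1.05, reduced costs: (2.7, 7.7)
  x^k = (0.0, 0.0), subgradient = b - a^T x = 21.0
  y^{k+1} = 1.05 + 0.05*21.0 = 2.1
Step 3: y^k = 2.1, reduced costs: (-3.6, 1.4)
  x^k = (6.0, 0.0), subgradient = b - a^T x = -15.0
  y^{k+1} = 2.1 + 0.05*-15.0 = 1.35
Dual objective at y_3 = 1.35: reduced costs (0.9, 5.9), box minimizer x = (0.0, 0.0)
g(y_3) = b*y + (c1 - a1*y)*x1 + (c2 - a2*y)*x2 = 21*1.35 + 0.9*0.0 + 5.9*0.0 = 28.35 + 0.0 + 0.0 = 28.35


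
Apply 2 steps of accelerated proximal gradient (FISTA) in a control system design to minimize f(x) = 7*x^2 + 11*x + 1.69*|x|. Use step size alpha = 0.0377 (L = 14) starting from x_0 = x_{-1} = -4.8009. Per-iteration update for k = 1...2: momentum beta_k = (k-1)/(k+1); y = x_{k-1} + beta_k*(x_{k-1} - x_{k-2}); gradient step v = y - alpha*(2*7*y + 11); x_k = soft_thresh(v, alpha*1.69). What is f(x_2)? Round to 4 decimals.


FISTA on f(x) = 7*x^2 + 11*x + 1.69*|x|
L = 14, alpha = 0.0377
Iteration 1: beta = 0.0, y = -4.8009 + 0.0*(-4.8009 + 4.8009) = -4.8009
  grad(y) = -56.2126, v = y - alpha*grad = -2.6817
  prox(v) = soft_thresh(-2.6817, 0.0637) = -2.618
Iteration 2: beta = 0.3333, y = -2.618 + 0.3333*(-2.618 + 4.8009) = -1.8903
  grad(y) = -15.4646, v = y - alpha*grad = -1.3073
  prox(v) = soft_thresh(-1.3073, 0.0637) = -1.2436
f(x_2) = 7*(-1.2436)^2 + 11*(-1.2436) + 1.69*|-1.2436| = -0.7521


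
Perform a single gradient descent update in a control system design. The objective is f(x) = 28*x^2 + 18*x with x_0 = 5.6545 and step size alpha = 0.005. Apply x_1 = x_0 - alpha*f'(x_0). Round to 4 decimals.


We compute the gradient at x_0 and apply the update.
f'(x) = 56*x + 18
f'(5.6545) = 56*5.6545 + 18 = 334.652
x_1 = 5.6545 - 0.005*334.652 = 3.9812


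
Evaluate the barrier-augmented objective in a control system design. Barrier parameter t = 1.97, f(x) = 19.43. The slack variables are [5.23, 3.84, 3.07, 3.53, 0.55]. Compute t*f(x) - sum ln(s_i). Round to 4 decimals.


Step 1: Compute log-barrier.
ln values: [1.6544, 1.3455, 1.1217, 1.2613, -0.5978]
phi = -(1.6544 + 1.3455 + 1.1217 + 1.2613 - 0.5978) = -4.785
Step 2: Compute augmented objective.
t*f(x) = 1.97*19.43 = 38.2771
Total = 38.2771 - 4.785 = 33.4921


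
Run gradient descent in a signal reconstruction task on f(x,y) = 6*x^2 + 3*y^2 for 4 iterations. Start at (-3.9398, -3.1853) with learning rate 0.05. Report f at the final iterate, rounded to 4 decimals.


Gradient descent on f(x,y) = 6*x^2 + 3*y^2.
Starting point: (-3.9398, -3.1853), alpha = 0.05
Step 1: grad_x = 2*6*-3.9398 = -47.2776, grad_y = 2*3*-3.1853 = -19.1118
  x_1 = -3.9398 - 0.05*-47.2776 = -1.5759
  y_1 = -3.1853 - 0.05*-19.1118 = -2.2297
Step 2: grad_x = 2*6*-1.5759 = -18.911, grad_y = 2*3*-2.2297 = -13.3783
  x_2 = -1.5759 - 0.05*-18.911 = -0.6304
  y_2 = -2.2297 - 0.05*-13.3783 = -1.5608
Step 3: grad_x = 2*6*-0.6304 = -7.5644, grad_y = 2*3*-1.5608 = -9.3648
  x_3 = -0.6304 - 0.05*-7.5644 = -0.2521
  y_3 = -1.5608 - 0.05*-9.3648 = -1.0926
Step 4: grad_x = 2*6*-0.2521 = -3.0258, grad_y = 2*3*-1.0926 = -6.5553
  x_4 = -0.2521 - 0.05*-3.0258 = -0.1009
  y_4 = -1.0926 - 0.05*-6.5553 = -0.7648
f(-0.1009, -0.7648) = 6*(-0.1009)^2 + 3*(-0.7648)^2 = 1.8157


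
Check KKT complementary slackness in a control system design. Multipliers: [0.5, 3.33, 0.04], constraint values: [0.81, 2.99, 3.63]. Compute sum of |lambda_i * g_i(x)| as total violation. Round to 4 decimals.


KKT complementary slackness check:
lambda_1 * g_1 = 0.5 * 0.81 = 0.405
lambda_2 * g_2 = 3.33 * 2.99 = 9.9567
lambda_3 * g_3 = 0.04 * 3.63 = 0.1452
Total violation = 0.405 + 9.9567 + 0.1452 = 10.5069


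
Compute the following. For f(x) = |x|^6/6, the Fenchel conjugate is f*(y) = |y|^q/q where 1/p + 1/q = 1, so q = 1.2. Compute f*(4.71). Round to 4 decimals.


The conjugate exponent q satisfies 1/p + 1/q = 1.
p = 6, so q = 6/(6 - 1) = 1.2
|y|^q = 4.71^1.2 = 6.4213
f*(4.71) = 6.4213 / 1.2 = 5.3511


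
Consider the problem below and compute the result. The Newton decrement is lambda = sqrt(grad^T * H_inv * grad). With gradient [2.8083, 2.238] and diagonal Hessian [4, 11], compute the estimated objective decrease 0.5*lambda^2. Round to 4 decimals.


Step 1: H is diagonal, so H^(-1) * g = [0.7021, 0.2035].
Step 2: g^T H^(-1) g = sum_i g_i^2 / H_ii
  = (2.8083)^2/4 + (2.238)^2/11
  = 1.9716 + 0.4553 = 2.427
Step 3: Objective decrease = 0.5 * g^T H^(-1) g = 1.2135


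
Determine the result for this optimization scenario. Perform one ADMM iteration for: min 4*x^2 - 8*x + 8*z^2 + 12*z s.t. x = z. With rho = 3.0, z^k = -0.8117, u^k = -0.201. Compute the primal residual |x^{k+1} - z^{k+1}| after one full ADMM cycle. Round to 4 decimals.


ADMM iteration with rho = 3.0, z^k = -0.8117, u^k = -0.201
Step 1: x-update.
Minimize 4*x^2 - 8*x + (3.0/2)*(x + 0.8117 - 0.201)^2
FOC: (2*4 + 3.0)*x = 8 + 3.0*(-0.8117 + 0.201)
x^{k+1} = 0.5607
Step 2: z-update.
Minimize 8*z^2 + 12*z + (3.0/2)*(0.5607 - z - 0.201)^2
FOC: (2*8 + 3.0)*z = -12 + 3.0*(0.5607 - 0.201)
z^{k+1} = -0.5748
Step 3: u-update.
u^{k+1} = -0.201 + 0.5607 + 0.5748 = 0.9345
Step 4: Primal residual = |0.5607 + 0.5748| = 1.1355


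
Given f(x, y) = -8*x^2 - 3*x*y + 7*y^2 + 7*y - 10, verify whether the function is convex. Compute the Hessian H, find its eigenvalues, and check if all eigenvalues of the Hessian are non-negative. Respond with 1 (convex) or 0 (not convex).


The Hessian of f(x,y) = -8*x^2 - 3*x*y + 7*y^2 + 7*y - 10 is:
H = [[-16, -3], [-3, 14]]
Trace = -16 + 14 = -2
Determinant = -16*14 - (-3)^2 = -233
Discriminant = (-2)^2 - 4*-233 = 936.0
Eigenvalues: lambda_1 = -16.2971, lambda_2 = 14.2971
The function is not convex.

0


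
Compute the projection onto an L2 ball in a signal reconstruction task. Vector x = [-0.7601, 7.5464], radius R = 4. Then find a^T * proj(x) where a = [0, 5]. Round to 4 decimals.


Step 1: Compute ||x|| (intermediates to 6 decimals).
||x|| = sqrt((-0.7601)^2 + 7.5464^2) = 7.584583
Step 2: Project.
Since ||x|| > R, scale = R/||x|| = 4/7.584583 = 0.527386, proj(x) = scale * x
proj(x) = [-0.400866, 3.979866]
Step 3: Dot product.
a^T * proj(x) = 0*(-0.400866) + 5*3.979866 = 19.8993


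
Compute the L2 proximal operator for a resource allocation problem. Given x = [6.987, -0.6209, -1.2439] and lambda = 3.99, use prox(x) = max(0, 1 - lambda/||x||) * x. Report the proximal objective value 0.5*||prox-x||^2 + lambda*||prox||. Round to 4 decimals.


Step 1: Compute ||x||.
||x|| = 7.124
Step 2: Compute scaling factor.
scale = max(0, 1 - 3.99/7.124) = 0.4399
Step 3: prox(x) = [3.0737, -0.2731, -0.5472]
||prox(x)|| = 3.134
Step 4: Proximal objective.
0.5*||prox-x||^2 = 7.9601
lambda*||prox|| = 12.5047
Total = 20.4646


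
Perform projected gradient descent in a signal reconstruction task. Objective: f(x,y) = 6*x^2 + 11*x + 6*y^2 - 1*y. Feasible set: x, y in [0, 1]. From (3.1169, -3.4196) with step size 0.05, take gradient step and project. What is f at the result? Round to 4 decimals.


Step 1: Compute gradient at (3.1169, -3.4196).
grad_x = 2*6*3.1169 + 11 = 48.4028
grad_y = 2*6*-3.4196 - 1 = -42.0352
Step 2: Gradient step.
x_raw = 3.1169 - 0.05*48.4028 = 0.6968
y_raw = -3.4196 - 0.05*-42.0352 = -1.3178
Step 3: Project onto [0, 1].
x_proj = clip(0.6968) = 0.6968
y_proj = clip(-1.3178) = 0.0
Step 4: Evaluate f.
f(0.6968, 0.0) = 10.5772


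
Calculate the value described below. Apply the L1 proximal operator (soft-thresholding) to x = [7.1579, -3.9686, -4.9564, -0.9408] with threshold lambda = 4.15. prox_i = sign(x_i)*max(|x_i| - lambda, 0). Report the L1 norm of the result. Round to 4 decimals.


Soft-thresholding with lambda = 4.15:
prox(7.1579) = sign(7.1579)*max(|7.1579| - 4.15, 0) = 3.0079
prox(-3.9686) = sign(-3.9686)*max(|-3.9686| - 4.15, 0) = 0.0
prox(-4.9564) = sign(-4.9564)*max(|-4.9564| - 4.15, 0) = -0.8064
prox(-0.9408) = sign(-0.9408)*max(|-0.9408| - 4.15, 0) = 0.0
prox(x) = [3.0079, 0.0, -0.8064, 0.0]
||prox(x)||_1 = 3.0079 + 0.0 + 0.8064 + 0.0 = 3.8143


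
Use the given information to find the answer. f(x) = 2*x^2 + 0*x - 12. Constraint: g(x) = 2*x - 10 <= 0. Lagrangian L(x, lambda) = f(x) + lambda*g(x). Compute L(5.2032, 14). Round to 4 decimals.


Step 1: Evaluate f(x).
f(5.2032) = 2*5.2032^2 + 0*5.2032 - 12 = 42.1466
Step 2: Evaluate g(x).
g(5.2032) = 2*5.2032 - 10 = 0.4064
Step 3: Compute Lagrangian.
L = 42.1466 + 14*0.4064 = 47.8362


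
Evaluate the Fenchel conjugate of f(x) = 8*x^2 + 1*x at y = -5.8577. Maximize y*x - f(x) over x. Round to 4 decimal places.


f*(y) = sup_x {y*x - a*x^2 - b*x} = sup_x {(y-b)*x - a*x^2}
FOC: (y - b) - 2a*x = 0 => x* = (y - b)/(2a)
x* = (-5.8577 - 1)/(2*8) = -0.4286
f*(-5.8577) = (y-b)^2/(4a) = (-5.8577 - 1)^2/(4*8)
= 47.028/32 = 1.4696


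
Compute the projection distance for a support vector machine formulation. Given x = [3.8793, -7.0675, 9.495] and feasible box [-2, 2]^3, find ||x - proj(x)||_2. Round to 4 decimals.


Project each component onto [-2, 2].
clip(3.8793) = 2.0, clip(-7.0675) = -2.0, clip(9.495) = 2.0
Projection = [2.0, -2.0, 2.0]
Squared diffs: [3.5318, 25.6796, 56.175]
Distance = sqrt(85.3864) = 9.2405


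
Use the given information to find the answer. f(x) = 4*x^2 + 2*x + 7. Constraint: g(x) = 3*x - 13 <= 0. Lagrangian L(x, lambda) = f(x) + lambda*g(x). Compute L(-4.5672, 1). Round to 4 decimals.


Step 1: Evaluate f(x).
f(-4.5672) = 4*(-4.5672)^2 + 2*(-4.5672) + 7 = 81.3029
Step 2: Evaluate g(x).
g(-4.5672) = 3*-4.5672 - 13 = -26.7016
Step 3: Compute Lagrangian.
L = 81.3029 + 1*-26.7016 = 54.6013
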